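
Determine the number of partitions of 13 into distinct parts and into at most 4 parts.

18

Listing the qualifying partitions of 13:
13
12,1
11,2
10,3
10,2,1
9,4
9,3,1
8,5
8,4,1
8,3,2
7,6
7,5,1
7,4,2
7,3,2,1
6,5,2
6,4,3
6,4,2,1
5,4,3,1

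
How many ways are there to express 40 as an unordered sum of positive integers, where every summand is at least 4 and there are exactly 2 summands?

17

Enumerating:
36, 4
35, 5
34, 6
33, 7
32, 8
31, 9
30, 10
29, 11
28, 12
27, 13
26, 14
25, 15
24, 16
23, 17
22, 18
21, 19
20, 20
That's 17 in total.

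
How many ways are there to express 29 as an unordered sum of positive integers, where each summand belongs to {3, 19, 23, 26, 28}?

2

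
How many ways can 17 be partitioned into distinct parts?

38

There are too many to list fully; the first 12 (by largest part) are:
17
16, 1
15, 2
14, 3
14, 2, 1
13, 4
13, 3, 1
12, 5
12, 4, 1
12, 3, 2
11, 6
11, 5, 1
…and 26 more, for 38 total.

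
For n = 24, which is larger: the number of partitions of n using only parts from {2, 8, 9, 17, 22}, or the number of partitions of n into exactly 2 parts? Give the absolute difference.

6

Partitions of 24 using only parts from {2, 8, 9, 17, 22}: 6.
Partitions of 24 into exactly 2 parts: 12.
|6 − 12| = 6.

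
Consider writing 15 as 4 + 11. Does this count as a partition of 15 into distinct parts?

The parts sum to 15, and the condition 'all summands are distinct' holds.

Yes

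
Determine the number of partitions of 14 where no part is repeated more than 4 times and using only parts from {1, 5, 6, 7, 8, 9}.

9

Enumerating:
9,5
8,6
8,5,1
7,7
7,6,1
7,5,1,1
6,6,1,1
6,5,1,1,1
5,5,1,1,1,1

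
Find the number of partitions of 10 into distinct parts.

They are:
10
9 + 1
8 + 2
7 + 3
7 + 2 + 1
6 + 4
6 + 3 + 1
5 + 4 + 1
5 + 3 + 2
4 + 3 + 2 + 1

10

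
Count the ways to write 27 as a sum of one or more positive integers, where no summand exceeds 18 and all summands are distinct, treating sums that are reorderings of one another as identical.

167

Counting exhaustively, 167 partitions satisfy the conditions.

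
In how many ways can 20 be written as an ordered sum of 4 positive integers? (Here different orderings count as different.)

Equivalently, choose which 3 of the 19 gaps become plus signs: C(19,3) = 969.

969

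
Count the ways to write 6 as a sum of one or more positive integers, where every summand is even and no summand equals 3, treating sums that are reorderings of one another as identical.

3

The partitions of 6 that satisfy the conditions:
6
4+2
2+2+2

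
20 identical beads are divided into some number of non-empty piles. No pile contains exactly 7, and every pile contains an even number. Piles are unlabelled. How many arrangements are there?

42

A partial list (first 12 by largest part):
20
18,2
16,4
16,2,2
14,6
14,4,2
14,2,2,2
12,8
12,6,2
12,4,4
12,4,2,2
12,2,2,2,2
…and 30 more, for 42 total.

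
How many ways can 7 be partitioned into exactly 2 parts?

3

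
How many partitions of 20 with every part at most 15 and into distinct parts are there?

57

A partial list (first 12 by largest part):
15,5
15,4,1
15,3,2
14,6
14,5,1
14,4,2
14,3,2,1
13,7
13,6,1
13,5,2
13,4,3
13,4,2,1
…and 45 more, for 57 total.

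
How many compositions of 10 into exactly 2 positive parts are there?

9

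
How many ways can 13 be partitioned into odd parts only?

Listing the qualifying partitions of 13:
13
11 + 1 + 1
9 + 3 + 1
9 + 1 + 1 + 1 + 1
7 + 5 + 1
7 + 3 + 3
7 + 3 + 1 + 1 + 1
7 + 1 + 1 + 1 + 1 + 1 + 1
5 + 5 + 3
5 + 5 + 1 + 1 + 1
5 + 3 + 3 + 1 + 1
5 + 3 + 1 + 1 + 1 + 1 + 1
5 + 1 + 1 + 1 + 1 + 1 + 1 + 1 + 1
3 + 3 + 3 + 3 + 1
3 + 3 + 3 + 1 + 1 + 1 + 1
3 + 3 + 1 + 1 + 1 + 1 + 1 + 1 + 1
3 + 1 + 1 + 1 + 1 + 1 + 1 + 1 + 1 + 1 + 1
1 + 1 + 1 + 1 + 1 + 1 + 1 + 1 + 1 + 1 + 1 + 1 + 1

18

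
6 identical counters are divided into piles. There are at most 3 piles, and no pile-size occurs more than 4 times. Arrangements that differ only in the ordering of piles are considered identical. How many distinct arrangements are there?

7

Enumerating:
6
1,5
2,4
1,1,4
3,3
1,2,3
2,2,2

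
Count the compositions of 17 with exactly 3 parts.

Place 2 bars in the 16 internal gaps of a row of 17 dots: C(16,2) = 120.

120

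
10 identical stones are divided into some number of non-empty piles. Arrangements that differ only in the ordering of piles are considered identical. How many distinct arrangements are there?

42

There are too many to list fully; the first 12 (by largest part) are:
10
9, 1
8, 2
8, 1, 1
7, 3
7, 2, 1
7, 1, 1, 1
6, 4
6, 3, 1
6, 2, 2
6, 2, 1, 1
6, 1, 1, 1, 1
…and 30 more, for 42 total.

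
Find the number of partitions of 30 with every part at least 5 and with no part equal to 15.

65

There are too many to list fully; the first 12 (by largest part) are:
30
5, 25
6, 24
7, 23
8, 22
9, 21
10, 20
5, 5, 20
11, 19
5, 6, 19
12, 18
5, 7, 18
…and 53 more, for 65 total.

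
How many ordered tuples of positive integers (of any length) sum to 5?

16

Each of the 4 gaps between 5 units is either a break or not: 2^4 = 16.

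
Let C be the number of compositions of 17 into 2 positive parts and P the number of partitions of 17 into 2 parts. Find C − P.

Compositions: C(16,1) = 16.
Unordered (partitions into 2 parts): 8.
Difference: 16 − 8 = 8.

8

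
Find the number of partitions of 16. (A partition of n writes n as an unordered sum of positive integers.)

Direct enumeration gives 231 partitions.

231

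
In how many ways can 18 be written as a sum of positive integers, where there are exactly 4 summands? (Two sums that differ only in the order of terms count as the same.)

47

A partial list (first 12 by largest part):
1, 1, 1, 15
1, 1, 2, 14
1, 1, 3, 13
1, 2, 2, 13
1, 1, 4, 12
1, 2, 3, 12
2, 2, 2, 12
1, 1, 5, 11
1, 2, 4, 11
1, 3, 3, 11
2, 2, 3, 11
1, 1, 6, 10
…and 35 more, for 47 total.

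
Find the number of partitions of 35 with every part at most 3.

A full systematic count gives 120.

120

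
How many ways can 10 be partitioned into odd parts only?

10

Enumerating:
9,1
7,3
7,1,1,1
5,5
5,3,1,1
5,1,1,1,1,1
3,3,3,1
3,3,1,1,1,1
3,1,1,1,1,1,1,1
1,1,1,1,1,1,1,1,1,1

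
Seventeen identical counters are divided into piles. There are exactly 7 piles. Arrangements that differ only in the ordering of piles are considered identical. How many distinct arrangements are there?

38

There are too many to list fully; the first 12 (by largest part) are:
11, 1, 1, 1, 1, 1, 1
10, 2, 1, 1, 1, 1, 1
9, 3, 1, 1, 1, 1, 1
9, 2, 2, 1, 1, 1, 1
8, 4, 1, 1, 1, 1, 1
8, 3, 2, 1, 1, 1, 1
8, 2, 2, 2, 1, 1, 1
7, 5, 1, 1, 1, 1, 1
7, 4, 2, 1, 1, 1, 1
7, 3, 3, 1, 1, 1, 1
7, 3, 2, 2, 1, 1, 1
7, 2, 2, 2, 2, 1, 1
…and 26 more, for 38 total.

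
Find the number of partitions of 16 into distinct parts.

32

There are too many to list fully; the first 12 (by largest part) are:
16
15,1
14,2
13,3
13,2,1
12,4
12,3,1
11,5
11,4,1
11,3,2
10,6
10,5,1
…and 20 more, for 32 total.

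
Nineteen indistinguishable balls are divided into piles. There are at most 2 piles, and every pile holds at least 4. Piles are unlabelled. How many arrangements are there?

7

Enumerating:
19
15 + 4
14 + 5
13 + 6
12 + 7
11 + 8
10 + 9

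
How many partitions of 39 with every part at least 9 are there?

34

There are too many to list fully; the first 12 (by largest part) are:
39
30, 9
29, 10
28, 11
27, 12
26, 13
25, 14
24, 15
23, 16
22, 17
21, 18
21, 9, 9
…and 22 more, for 34 total.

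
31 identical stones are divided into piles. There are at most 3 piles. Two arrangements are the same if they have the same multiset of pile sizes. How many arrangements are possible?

96

Direct enumeration gives 96 partitions.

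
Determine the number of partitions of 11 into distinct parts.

12

Enumerating:
11
10, 1
9, 2
8, 3
8, 2, 1
7, 4
7, 3, 1
6, 5
6, 4, 1
6, 3, 2
5, 4, 2
5, 3, 2, 1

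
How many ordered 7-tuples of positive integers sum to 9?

Place 6 bars in the 8 internal gaps of a row of 9 dots: C(8,6) = 28.

28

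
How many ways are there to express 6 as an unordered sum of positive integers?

11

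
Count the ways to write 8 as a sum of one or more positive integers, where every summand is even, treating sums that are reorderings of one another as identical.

They are:
8
2 + 6
4 + 4
2 + 2 + 4
2 + 2 + 2 + 2
Counting gives 5.

5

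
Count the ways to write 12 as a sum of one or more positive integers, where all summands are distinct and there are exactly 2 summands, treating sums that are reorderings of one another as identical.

They are:
1,11
2,10
3,9
4,8
5,7
Counting gives 5.

5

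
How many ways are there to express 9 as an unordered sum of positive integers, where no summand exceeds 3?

Enumerating:
3 + 3 + 3
3 + 3 + 2 + 1
3 + 3 + 1 + 1 + 1
3 + 2 + 2 + 2
3 + 2 + 2 + 1 + 1
3 + 2 + 1 + 1 + 1 + 1
3 + 1 + 1 + 1 + 1 + 1 + 1
2 + 2 + 2 + 2 + 1
2 + 2 + 2 + 1 + 1 + 1
2 + 2 + 1 + 1 + 1 + 1 + 1
2 + 1 + 1 + 1 + 1 + 1 + 1 + 1
1 + 1 + 1 + 1 + 1 + 1 + 1 + 1 + 1

12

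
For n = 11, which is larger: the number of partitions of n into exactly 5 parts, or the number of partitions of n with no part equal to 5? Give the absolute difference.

35

Partitions of 11 into exactly 5 parts: 10.
Partitions of 11 with no part equal to 5: 45.
|10 − 45| = 35.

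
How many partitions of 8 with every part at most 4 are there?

Listing the qualifying partitions of 8:
4 + 4
4 + 3 + 1
4 + 2 + 2
4 + 2 + 1 + 1
4 + 1 + 1 + 1 + 1
3 + 3 + 2
3 + 3 + 1 + 1
3 + 2 + 2 + 1
3 + 2 + 1 + 1 + 1
3 + 1 + 1 + 1 + 1 + 1
2 + 2 + 2 + 2
2 + 2 + 2 + 1 + 1
2 + 2 + 1 + 1 + 1 + 1
2 + 1 + 1 + 1 + 1 + 1 + 1
1 + 1 + 1 + 1 + 1 + 1 + 1 + 1
That's 15 in total.

15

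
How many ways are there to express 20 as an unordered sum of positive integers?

627

Enumerating by decreasing first part gives 627 partitions in all.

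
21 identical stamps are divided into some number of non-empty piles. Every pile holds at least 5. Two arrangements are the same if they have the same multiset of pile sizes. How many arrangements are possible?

Enumerating:
21
16, 5
15, 6
14, 7
13, 8
12, 9
11, 10
11, 5, 5
10, 6, 5
9, 7, 5
9, 6, 6
8, 8, 5
8, 7, 6
7, 7, 7
6, 5, 5, 5

15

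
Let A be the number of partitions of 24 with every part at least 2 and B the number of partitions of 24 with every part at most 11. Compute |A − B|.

Partitions of 24 with every part at least 2: 320.
Partitions of 24 with every part at most 11: 1303.
|320 − 1303| = 983.

983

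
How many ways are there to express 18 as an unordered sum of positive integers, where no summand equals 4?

Counting exhaustively, 250 partitions satisfy the conditions.

250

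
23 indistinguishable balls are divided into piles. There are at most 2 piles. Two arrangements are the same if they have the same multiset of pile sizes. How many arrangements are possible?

The partitions of 23 that satisfy the conditions:
23
22, 1
21, 2
20, 3
19, 4
18, 5
17, 6
16, 7
15, 8
14, 9
13, 10
12, 11

12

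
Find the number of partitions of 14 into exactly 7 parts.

15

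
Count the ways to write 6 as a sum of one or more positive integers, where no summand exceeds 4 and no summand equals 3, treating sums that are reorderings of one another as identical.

Listing the qualifying partitions of 6:
4 + 2
4 + 1 + 1
2 + 2 + 2
2 + 2 + 1 + 1
2 + 1 + 1 + 1 + 1
1 + 1 + 1 + 1 + 1 + 1

6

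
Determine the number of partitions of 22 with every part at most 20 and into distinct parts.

Systematic enumeration (by largest part, then next-largest, …) yields 87.

87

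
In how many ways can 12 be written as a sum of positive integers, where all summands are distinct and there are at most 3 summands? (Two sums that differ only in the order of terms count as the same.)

Enumerating:
12
11+1
10+2
9+3
9+2+1
8+4
8+3+1
7+5
7+4+1
7+3+2
6+5+1
6+4+2
5+4+3

13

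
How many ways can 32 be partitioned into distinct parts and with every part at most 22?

357

There are 357 such partitions.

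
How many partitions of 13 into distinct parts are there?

18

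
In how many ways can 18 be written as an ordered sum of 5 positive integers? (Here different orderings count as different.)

2380

A composition of 18 into 5 positive parts is chosen by placing 4 dividers among the 17 gaps between 18 units: C(17,4) = 2380.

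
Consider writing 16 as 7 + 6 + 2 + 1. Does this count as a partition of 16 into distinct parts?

Yes

The parts sum to 16, and the condition 'all summands are distinct' holds.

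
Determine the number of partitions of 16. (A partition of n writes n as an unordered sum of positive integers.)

231

Enumerating by decreasing first part gives 231 partitions in all.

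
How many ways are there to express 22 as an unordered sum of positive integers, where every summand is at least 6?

They are:
22
6,16
7,15
8,14
9,13
10,12
11,11
6,6,10
6,7,9
6,8,8
7,7,8
Counting gives 11.

11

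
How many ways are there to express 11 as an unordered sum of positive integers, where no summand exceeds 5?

A partial list (first 12 by largest part):
1+5+5
2+4+5
1+1+4+5
3+3+5
1+2+3+5
1+1+1+3+5
2+2+2+5
1+1+2+2+5
1+1+1+1+2+5
1+1+1+1+1+1+5
3+4+4
1+2+4+4
…and 25 more, for 37 total.

37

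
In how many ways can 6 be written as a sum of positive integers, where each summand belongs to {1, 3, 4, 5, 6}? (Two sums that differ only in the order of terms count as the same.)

6

Enumerating:
6
5, 1
4, 1, 1
3, 3
3, 1, 1, 1
1, 1, 1, 1, 1, 1
Counting gives 6.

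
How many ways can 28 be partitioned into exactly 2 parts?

Listing the qualifying partitions of 28:
27, 1
26, 2
25, 3
24, 4
23, 5
22, 6
21, 7
20, 8
19, 9
18, 10
17, 11
16, 12
15, 13
14, 14
Counting gives 14.

14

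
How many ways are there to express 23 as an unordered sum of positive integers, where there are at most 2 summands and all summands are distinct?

12

Enumerating:
23
22, 1
21, 2
20, 3
19, 4
18, 5
17, 6
16, 7
15, 8
14, 9
13, 10
12, 11
Counting gives 12.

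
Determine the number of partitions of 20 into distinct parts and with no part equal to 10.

55

There are too many to list fully; the first 12 (by largest part) are:
20
19,1
18,2
17,3
17,2,1
16,4
16,3,1
15,5
15,4,1
15,3,2
14,6
14,5,1
…and 43 more, for 55 total.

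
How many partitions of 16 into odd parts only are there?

32

A partial list (first 12 by largest part):
15+1
13+3
13+1+1+1
11+5
11+3+1+1
11+1+1+1+1+1
9+7
9+5+1+1
9+3+3+1
9+3+1+1+1+1
9+1+1+1+1+1+1+1
7+7+1+1
…and 20 more, for 32 total.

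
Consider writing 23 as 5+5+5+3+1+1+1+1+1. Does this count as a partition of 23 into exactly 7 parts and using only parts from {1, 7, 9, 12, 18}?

The parts sum to 23, and the condition 'there are exactly 7 summands' is violated.

No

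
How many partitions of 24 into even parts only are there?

Enumerating by decreasing first part gives 77 partitions in all.

77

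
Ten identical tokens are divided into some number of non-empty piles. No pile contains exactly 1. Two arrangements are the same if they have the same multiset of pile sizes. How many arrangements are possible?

12

The partitions of 10 that satisfy the conditions:
10
8, 2
7, 3
6, 4
6, 2, 2
5, 5
5, 3, 2
4, 4, 2
4, 3, 3
4, 2, 2, 2
3, 3, 2, 2
2, 2, 2, 2, 2
That's 12 in total.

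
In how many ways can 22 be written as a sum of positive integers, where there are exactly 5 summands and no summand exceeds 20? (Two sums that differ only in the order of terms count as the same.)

119

Direct enumeration gives 119 partitions.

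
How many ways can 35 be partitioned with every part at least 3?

779

A full systematic count gives 779.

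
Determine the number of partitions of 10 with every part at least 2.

12

Enumerating:
10
8 + 2
7 + 3
6 + 4
6 + 2 + 2
5 + 5
5 + 3 + 2
4 + 4 + 2
4 + 3 + 3
4 + 2 + 2 + 2
3 + 3 + 2 + 2
2 + 2 + 2 + 2 + 2
That's 12 in total.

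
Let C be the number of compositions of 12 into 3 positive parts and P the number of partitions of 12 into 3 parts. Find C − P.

Ordered (compositions into 3 parts): C(11,2) = 55.
Unordered (partitions into 3 parts): 12.
Difference: 55 − 12 = 43.

43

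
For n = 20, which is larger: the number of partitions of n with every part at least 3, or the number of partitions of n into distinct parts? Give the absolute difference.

15

Partitions of 20 with every part at least 3: 49.
Partitions of 20 into distinct parts: 64.
|49 − 64| = 15.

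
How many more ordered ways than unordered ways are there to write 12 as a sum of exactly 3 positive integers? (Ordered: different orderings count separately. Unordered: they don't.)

43

Compositions: C(11,2) = 55.
Unordered (partitions into 3 parts): 12.
Difference: 55 − 12 = 43.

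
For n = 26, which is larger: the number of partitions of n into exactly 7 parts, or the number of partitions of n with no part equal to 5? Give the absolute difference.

1344

Partitions of 26 into exactly 7 parts: 300.
Partitions of 26 with no part equal to 5: 1644.
|300 − 1644| = 1344.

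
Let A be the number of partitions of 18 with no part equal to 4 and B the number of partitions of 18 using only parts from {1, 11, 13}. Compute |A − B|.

247

Partitions of 18 with no part equal to 4: 250.
Partitions of 18 using only parts from {1, 11, 13}: 3.
|250 − 3| = 247.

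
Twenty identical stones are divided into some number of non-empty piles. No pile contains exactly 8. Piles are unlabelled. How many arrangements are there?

A full systematic count gives 550.

550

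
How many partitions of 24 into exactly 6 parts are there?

Direct enumeration gives 199 partitions.

199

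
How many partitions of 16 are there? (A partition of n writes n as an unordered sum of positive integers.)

231

A full systematic count gives 231.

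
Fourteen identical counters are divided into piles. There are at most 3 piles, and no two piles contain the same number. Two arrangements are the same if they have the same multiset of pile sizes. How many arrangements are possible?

Enumerating:
14
13, 1
12, 2
11, 3
11, 2, 1
10, 4
10, 3, 1
9, 5
9, 4, 1
9, 3, 2
8, 6
8, 5, 1
8, 4, 2
7, 6, 1
7, 5, 2
7, 4, 3
6, 5, 3
Counting gives 17.

17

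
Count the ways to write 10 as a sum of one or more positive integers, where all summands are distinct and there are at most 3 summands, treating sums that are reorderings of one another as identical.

Enumerating:
10
9 + 1
8 + 2
7 + 3
7 + 2 + 1
6 + 4
6 + 3 + 1
5 + 4 + 1
5 + 3 + 2
Counting gives 9.

9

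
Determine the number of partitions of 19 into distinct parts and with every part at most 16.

51

A partial list (first 12 by largest part):
16,3
16,2,1
15,4
15,3,1
14,5
14,4,1
14,3,2
13,6
13,5,1
13,4,2
13,3,2,1
12,7
…and 39 more, for 51 total.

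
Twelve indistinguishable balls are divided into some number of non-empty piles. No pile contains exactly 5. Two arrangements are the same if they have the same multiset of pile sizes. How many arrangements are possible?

A partial list (first 12 by largest part):
12
11 + 1
10 + 2
10 + 1 + 1
9 + 3
9 + 2 + 1
9 + 1 + 1 + 1
8 + 4
8 + 3 + 1
8 + 2 + 2
8 + 2 + 1 + 1
8 + 1 + 1 + 1 + 1
…and 50 more, for 62 total.

62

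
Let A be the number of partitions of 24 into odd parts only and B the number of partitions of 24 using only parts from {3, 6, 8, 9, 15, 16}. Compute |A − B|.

Partitions of 24 into odd parts only: 122.
Partitions of 24 using only parts from {3, 6, 8, 9, 15, 16}: 15.
|122 − 15| = 107.

107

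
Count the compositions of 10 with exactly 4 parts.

A composition of 10 into 4 positive parts is chosen by placing 3 dividers among the 9 gaps between 10 units: C(9,3) = 84.

84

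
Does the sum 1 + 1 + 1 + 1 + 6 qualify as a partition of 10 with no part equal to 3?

Yes

The parts sum to 10, and the condition 'no summand equals 3' holds.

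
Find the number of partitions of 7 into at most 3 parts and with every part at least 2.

4

The partitions of 7 that satisfy the conditions:
7
5,2
4,3
3,2,2
Counting gives 4.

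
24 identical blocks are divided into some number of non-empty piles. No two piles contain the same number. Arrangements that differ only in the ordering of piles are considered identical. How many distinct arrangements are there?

Systematic enumeration (by largest part, then next-largest, …) yields 122.

122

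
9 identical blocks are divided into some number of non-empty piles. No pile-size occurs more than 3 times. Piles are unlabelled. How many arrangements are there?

22

Enumerating:
9
8,1
7,2
7,1,1
6,3
6,2,1
6,1,1,1
5,4
5,3,1
5,2,2
5,2,1,1
4,4,1
4,3,2
4,3,1,1
4,2,2,1
4,2,1,1,1
3,3,3
3,3,2,1
3,3,1,1,1
3,2,2,2
3,2,2,1,1
2,2,2,1,1,1
Counting gives 22.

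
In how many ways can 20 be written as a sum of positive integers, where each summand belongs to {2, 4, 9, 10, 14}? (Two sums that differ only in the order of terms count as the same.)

The partitions of 20 that satisfy the conditions:
14+4+2
14+2+2+2
10+10
10+4+4+2
10+4+2+2+2
10+2+2+2+2+2
9+9+2
4+4+4+4+4
4+4+4+4+2+2
4+4+4+2+2+2+2
4+4+2+2+2+2+2+2
4+2+2+2+2+2+2+2+2
2+2+2+2+2+2+2+2+2+2
That's 13 in total.

13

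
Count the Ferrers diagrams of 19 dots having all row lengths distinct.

54

A partial list (first 12 by largest part):
19
18, 1
17, 2
16, 3
16, 2, 1
15, 4
15, 3, 1
14, 5
14, 4, 1
14, 3, 2
13, 6
13, 5, 1
…and 42 more, for 54 total.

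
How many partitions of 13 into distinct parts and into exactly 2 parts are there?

6

Enumerating:
12,1
11,2
10,3
9,4
8,5
7,6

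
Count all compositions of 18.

131072

There are 17 gaps and each independently is a cut or not, giving 2^17 = 131072.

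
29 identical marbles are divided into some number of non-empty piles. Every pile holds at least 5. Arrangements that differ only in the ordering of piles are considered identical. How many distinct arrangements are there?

A partial list (first 12 by largest part):
29
24 + 5
23 + 6
22 + 7
21 + 8
20 + 9
19 + 10
19 + 5 + 5
18 + 11
18 + 6 + 5
17 + 12
17 + 7 + 5
…and 46 more, for 58 total.

58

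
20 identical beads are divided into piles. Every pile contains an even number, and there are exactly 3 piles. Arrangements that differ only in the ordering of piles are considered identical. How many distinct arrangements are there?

8

They are:
16, 2, 2
14, 4, 2
12, 6, 2
12, 4, 4
10, 8, 2
10, 6, 4
8, 8, 4
8, 6, 6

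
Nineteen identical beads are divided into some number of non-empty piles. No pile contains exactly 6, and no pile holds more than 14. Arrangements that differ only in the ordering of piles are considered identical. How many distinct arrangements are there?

377

Direct enumeration gives 377 partitions.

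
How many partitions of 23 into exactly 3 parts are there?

A partial list (first 12 by largest part):
21,1,1
20,2,1
19,3,1
19,2,2
18,4,1
18,3,2
17,5,1
17,4,2
17,3,3
16,6,1
16,5,2
16,4,3
…and 32 more, for 44 total.

44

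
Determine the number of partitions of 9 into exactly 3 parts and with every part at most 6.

Listing the qualifying partitions of 9:
6+2+1
5+3+1
5+2+2
4+4+1
4+3+2
3+3+3
That's 6 in total.

6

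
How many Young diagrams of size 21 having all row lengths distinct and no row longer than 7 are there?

5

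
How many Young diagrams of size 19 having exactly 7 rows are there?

There are too many to list fully; the first 12 (by largest part) are:
13, 1, 1, 1, 1, 1, 1
12, 2, 1, 1, 1, 1, 1
11, 3, 1, 1, 1, 1, 1
11, 2, 2, 1, 1, 1, 1
10, 4, 1, 1, 1, 1, 1
10, 3, 2, 1, 1, 1, 1
10, 2, 2, 2, 1, 1, 1
9, 5, 1, 1, 1, 1, 1
9, 4, 2, 1, 1, 1, 1
9, 3, 3, 1, 1, 1, 1
9, 3, 2, 2, 1, 1, 1
9, 2, 2, 2, 2, 1, 1
…and 53 more, for 65 total.

65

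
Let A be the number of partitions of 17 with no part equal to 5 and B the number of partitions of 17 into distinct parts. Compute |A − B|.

182

Partitions of 17 with no part equal to 5: 220.
Partitions of 17 into distinct parts: 38.
|220 − 38| = 182.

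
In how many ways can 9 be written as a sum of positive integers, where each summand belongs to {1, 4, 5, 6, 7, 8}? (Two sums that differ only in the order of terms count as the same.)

The partitions of 9 that satisfy the conditions:
8, 1
7, 1, 1
6, 1, 1, 1
5, 4
5, 1, 1, 1, 1
4, 4, 1
4, 1, 1, 1, 1, 1
1, 1, 1, 1, 1, 1, 1, 1, 1

8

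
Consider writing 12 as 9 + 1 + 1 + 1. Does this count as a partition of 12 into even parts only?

No

The parts sum to 12, and the condition 'every summand is even' is violated.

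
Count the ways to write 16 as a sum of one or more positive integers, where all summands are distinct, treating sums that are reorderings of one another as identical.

32

A partial list (first 12 by largest part):
16
15 + 1
14 + 2
13 + 3
13 + 2 + 1
12 + 4
12 + 3 + 1
11 + 5
11 + 4 + 1
11 + 3 + 2
10 + 6
10 + 5 + 1
…and 20 more, for 32 total.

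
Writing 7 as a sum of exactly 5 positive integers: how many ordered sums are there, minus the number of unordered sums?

13

Ordered (compositions into 5 parts): C(6,4) = 15.
Unordered (partitions into 5 parts): 2.
Difference: 15 − 2 = 13.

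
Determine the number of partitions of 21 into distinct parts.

There are 76 such partitions.

76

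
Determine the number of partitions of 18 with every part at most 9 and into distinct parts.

21

The partitions of 18 that satisfy the conditions:
9,8,1
9,7,2
9,6,3
9,6,2,1
9,5,4
9,5,3,1
9,4,3,2
8,7,3
8,7,2,1
8,6,4
8,6,3,1
8,5,4,1
8,5,3,2
8,4,3,2,1
7,6,5
7,6,4,1
7,6,3,2
7,5,4,2
7,5,3,2,1
6,5,4,3
6,5,4,2,1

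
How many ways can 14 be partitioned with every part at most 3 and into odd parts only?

Listing the qualifying partitions of 14:
3+3+3+3+1+1
3+3+3+1+1+1+1+1
3+3+1+1+1+1+1+1+1+1
3+1+1+1+1+1+1+1+1+1+1+1
1+1+1+1+1+1+1+1+1+1+1+1+1+1
Counting gives 5.

5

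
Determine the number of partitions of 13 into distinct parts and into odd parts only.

3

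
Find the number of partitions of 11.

56

There are too many to list fully; the first 12 (by largest part) are:
11
10+1
9+2
9+1+1
8+3
8+2+1
8+1+1+1
7+4
7+3+1
7+2+2
7+2+1+1
7+1+1+1+1
…and 44 more, for 56 total.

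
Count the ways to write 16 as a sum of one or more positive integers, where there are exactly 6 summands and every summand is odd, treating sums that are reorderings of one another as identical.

7

They are:
11+1+1+1+1+1
9+3+1+1+1+1
7+5+1+1+1+1
7+3+3+1+1+1
5+5+3+1+1+1
5+3+3+3+1+1
3+3+3+3+3+1
Counting gives 7.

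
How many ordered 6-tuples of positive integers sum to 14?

Equivalently, choose which 5 of the 13 gaps become plus signs: C(13,5) = 1287.

1287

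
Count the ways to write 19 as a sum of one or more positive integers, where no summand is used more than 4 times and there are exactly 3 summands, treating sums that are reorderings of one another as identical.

A partial list (first 12 by largest part):
17+1+1
16+2+1
15+3+1
15+2+2
14+4+1
14+3+2
13+5+1
13+4+2
13+3+3
12+6+1
12+5+2
12+4+3
…and 18 more, for 30 total.

30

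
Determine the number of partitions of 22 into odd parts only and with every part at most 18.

86

Counting exhaustively, 86 partitions satisfy the conditions.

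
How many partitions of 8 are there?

22

Listing the qualifying partitions of 8:
8
7+1
6+2
6+1+1
5+3
5+2+1
5+1+1+1
4+4
4+3+1
4+2+2
4+2+1+1
4+1+1+1+1
3+3+2
3+3+1+1
3+2+2+1
3+2+1+1+1
3+1+1+1+1+1
2+2+2+2
2+2+2+1+1
2+2+1+1+1+1
2+1+1+1+1+1+1
1+1+1+1+1+1+1+1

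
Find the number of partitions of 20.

There are 627 such partitions.

627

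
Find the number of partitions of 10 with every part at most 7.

There are too many to list fully; the first 12 (by largest part) are:
7, 3
7, 2, 1
7, 1, 1, 1
6, 4
6, 3, 1
6, 2, 2
6, 2, 1, 1
6, 1, 1, 1, 1
5, 5
5, 4, 1
5, 3, 2
5, 3, 1, 1
…and 26 more, for 38 total.

38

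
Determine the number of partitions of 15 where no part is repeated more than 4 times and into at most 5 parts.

There are 83 such partitions.

83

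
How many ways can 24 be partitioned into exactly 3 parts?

48

There are too many to list fully; the first 12 (by largest part) are:
22+1+1
21+2+1
20+3+1
20+2+2
19+4+1
19+3+2
18+5+1
18+4+2
18+3+3
17+6+1
17+5+2
17+4+3
…and 36 more, for 48 total.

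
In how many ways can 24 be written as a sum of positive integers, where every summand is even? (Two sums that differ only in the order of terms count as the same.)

77

Counting exhaustively, 77 partitions satisfy the conditions.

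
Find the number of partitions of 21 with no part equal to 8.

691

There are 691 such partitions.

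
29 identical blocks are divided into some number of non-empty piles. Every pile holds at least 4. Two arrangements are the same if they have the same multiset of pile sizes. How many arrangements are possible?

115

There are 115 such partitions.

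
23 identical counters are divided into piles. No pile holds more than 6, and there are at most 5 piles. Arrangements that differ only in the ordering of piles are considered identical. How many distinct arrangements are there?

12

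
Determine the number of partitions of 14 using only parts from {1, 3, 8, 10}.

10

Enumerating:
10,3,1
10,1,1,1,1
8,3,3
8,3,1,1,1
8,1,1,1,1,1,1
3,3,3,3,1,1
3,3,3,1,1,1,1,1
3,3,1,1,1,1,1,1,1,1
3,1,1,1,1,1,1,1,1,1,1,1
1,1,1,1,1,1,1,1,1,1,1,1,1,1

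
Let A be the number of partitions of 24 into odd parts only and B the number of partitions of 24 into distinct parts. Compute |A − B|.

0

Partitions of 24 into odd parts only: 122.
Partitions of 24 into distinct parts: 122.
|122 − 122| = 0.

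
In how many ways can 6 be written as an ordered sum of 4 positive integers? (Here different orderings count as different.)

A composition of 6 into 4 positive parts is chosen by placing 3 dividers among the 5 gaps between 6 units: C(5,3) = 10.

10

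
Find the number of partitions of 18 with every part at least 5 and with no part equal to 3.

Listing the qualifying partitions of 18:
18
13 + 5
12 + 6
11 + 7
10 + 8
9 + 9
8 + 5 + 5
7 + 6 + 5
6 + 6 + 6
That's 9 in total.

9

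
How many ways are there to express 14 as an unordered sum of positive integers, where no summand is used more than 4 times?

100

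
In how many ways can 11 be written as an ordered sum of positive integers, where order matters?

1024

Each of the 10 gaps between 11 units is either a break or not: 2^10 = 1024.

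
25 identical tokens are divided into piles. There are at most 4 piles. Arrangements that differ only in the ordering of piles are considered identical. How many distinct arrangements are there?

Counting exhaustively, 185 partitions satisfy the conditions.

185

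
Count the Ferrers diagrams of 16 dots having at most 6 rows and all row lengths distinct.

A partial list (first 12 by largest part):
16
15,1
14,2
13,3
13,2,1
12,4
12,3,1
11,5
11,4,1
11,3,2
10,6
10,5,1
…and 20 more, for 32 total.

32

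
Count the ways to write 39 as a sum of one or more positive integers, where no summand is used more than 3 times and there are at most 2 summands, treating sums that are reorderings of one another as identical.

20

Enumerating:
39
1,38
2,37
3,36
4,35
5,34
6,33
7,32
8,31
9,30
10,29
11,28
12,27
13,26
14,25
15,24
16,23
17,22
18,21
19,20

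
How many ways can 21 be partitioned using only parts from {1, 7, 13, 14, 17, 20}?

Listing the qualifying partitions of 21:
20+1
17+1+1+1+1
14+7
14+1+1+1+1+1+1+1
13+7+1
13+1+1+1+1+1+1+1+1
7+7+7
7+7+1+1+1+1+1+1+1
7+1+1+1+1+1+1+1+1+1+1+1+1+1+1
1+1+1+1+1+1+1+1+1+1+1+1+1+1+1+1+1+1+1+1+1

10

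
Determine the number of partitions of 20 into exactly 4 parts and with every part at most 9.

A partial list (first 12 by largest part):
9 + 9 + 1 + 1
9 + 8 + 2 + 1
9 + 7 + 3 + 1
9 + 7 + 2 + 2
9 + 6 + 4 + 1
9 + 6 + 3 + 2
9 + 5 + 5 + 1
9 + 5 + 4 + 2
9 + 5 + 3 + 3
9 + 4 + 4 + 3
8 + 8 + 3 + 1
8 + 8 + 2 + 2
…and 21 more, for 33 total.

33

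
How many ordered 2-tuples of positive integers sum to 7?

6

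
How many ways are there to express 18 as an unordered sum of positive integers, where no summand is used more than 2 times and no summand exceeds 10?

104

Enumerating by decreasing first part gives 104 partitions in all.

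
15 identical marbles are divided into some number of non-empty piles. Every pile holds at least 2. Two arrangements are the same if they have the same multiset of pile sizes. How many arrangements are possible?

A partial list (first 12 by largest part):
15
13 + 2
12 + 3
11 + 4
11 + 2 + 2
10 + 5
10 + 3 + 2
9 + 6
9 + 4 + 2
9 + 3 + 3
9 + 2 + 2 + 2
8 + 7
…and 29 more, for 41 total.

41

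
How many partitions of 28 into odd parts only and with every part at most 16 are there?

Counting exhaustively, 191 partitions satisfy the conditions.

191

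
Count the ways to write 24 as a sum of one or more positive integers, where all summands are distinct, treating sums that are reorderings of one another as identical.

122

Systematic enumeration (by largest part, then next-largest, …) yields 122.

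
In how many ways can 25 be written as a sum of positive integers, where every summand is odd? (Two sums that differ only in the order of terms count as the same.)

142

Direct enumeration gives 142 partitions.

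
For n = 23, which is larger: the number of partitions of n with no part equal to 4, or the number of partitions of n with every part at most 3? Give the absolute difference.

709

Partitions of 23 with no part equal to 4: 765.
Partitions of 23 with every part at most 3: 56.
|765 − 56| = 709.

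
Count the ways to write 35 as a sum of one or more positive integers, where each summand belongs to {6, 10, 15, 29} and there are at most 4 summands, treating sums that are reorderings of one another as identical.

Enumerating:
6 + 29
10 + 10 + 15

2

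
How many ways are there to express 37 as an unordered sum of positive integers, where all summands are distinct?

760

Direct enumeration gives 760 partitions.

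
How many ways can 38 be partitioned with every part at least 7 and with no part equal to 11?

58

There are too many to list fully; the first 12 (by largest part) are:
38
31,7
30,8
29,9
28,10
26,12
25,13
24,14
24,7,7
23,15
23,8,7
22,16
…and 46 more, for 58 total.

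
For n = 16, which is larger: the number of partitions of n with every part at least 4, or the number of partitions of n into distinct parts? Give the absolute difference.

Partitions of 16 with every part at least 4: 11.
Partitions of 16 into distinct parts: 32.
|11 − 32| = 21.

21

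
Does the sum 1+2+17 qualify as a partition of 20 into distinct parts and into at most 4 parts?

Yes

The parts sum to 20, and the condition 'all summands are distinct' holds; the condition 'there are at most 4 summands' holds.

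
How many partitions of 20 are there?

There are 627 such partitions.

627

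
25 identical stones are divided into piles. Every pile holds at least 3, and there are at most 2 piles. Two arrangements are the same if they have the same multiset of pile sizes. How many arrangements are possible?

11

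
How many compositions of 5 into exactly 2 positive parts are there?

Place 1 bars in the 4 internal gaps of a row of 5 dots: C(4,1) = 4.

4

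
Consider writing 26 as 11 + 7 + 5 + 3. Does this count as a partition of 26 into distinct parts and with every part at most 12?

Yes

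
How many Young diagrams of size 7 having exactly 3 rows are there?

4

Listing the qualifying partitions of 7:
5+1+1
4+2+1
3+3+1
3+2+2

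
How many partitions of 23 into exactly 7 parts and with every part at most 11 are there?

145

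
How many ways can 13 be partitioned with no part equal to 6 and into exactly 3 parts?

11

Listing the qualifying partitions of 13:
1, 1, 11
1, 2, 10
1, 3, 9
2, 2, 9
1, 4, 8
2, 3, 8
1, 5, 7
2, 4, 7
3, 3, 7
3, 5, 5
4, 4, 5
That's 11 in total.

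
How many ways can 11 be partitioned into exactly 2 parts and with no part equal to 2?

4

They are:
10, 1
8, 3
7, 4
6, 5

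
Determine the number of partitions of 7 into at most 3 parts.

8

Listing the qualifying partitions of 7:
7
6,1
5,2
5,1,1
4,3
4,2,1
3,3,1
3,2,2
Counting gives 8.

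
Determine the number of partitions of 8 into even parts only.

5

Enumerating:
8
2,6
4,4
2,2,4
2,2,2,2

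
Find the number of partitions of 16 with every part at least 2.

55

There are too many to list fully; the first 12 (by largest part) are:
16
14+2
13+3
12+4
12+2+2
11+5
11+3+2
10+6
10+4+2
10+3+3
10+2+2+2
9+7
…and 43 more, for 55 total.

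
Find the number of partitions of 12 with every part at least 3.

9

They are:
12
9+3
8+4
7+5
6+6
6+3+3
5+4+3
4+4+4
3+3+3+3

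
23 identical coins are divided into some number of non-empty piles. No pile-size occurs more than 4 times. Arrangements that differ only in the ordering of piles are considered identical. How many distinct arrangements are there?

769

There are 769 such partitions.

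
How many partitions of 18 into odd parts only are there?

A partial list (first 12 by largest part):
1+17
3+15
1+1+1+15
5+13
1+1+3+13
1+1+1+1+1+13
7+11
1+1+5+11
1+3+3+11
1+1+1+1+3+11
1+1+1+1+1+1+1+11
9+9
…and 34 more, for 46 total.

46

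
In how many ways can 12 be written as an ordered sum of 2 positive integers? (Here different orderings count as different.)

11

By stars and bars with positive parts, the count is C(11,1) = 11.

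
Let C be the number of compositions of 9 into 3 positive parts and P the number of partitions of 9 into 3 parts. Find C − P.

Compositions: C(8,2) = 28.
Partitions of 9 into exactly 3 parts: 7.
Difference: 28 − 7 = 21.

21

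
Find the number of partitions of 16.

231

A full systematic count gives 231.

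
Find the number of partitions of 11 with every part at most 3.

Listing the qualifying partitions of 11:
3 + 3 + 3 + 2
3 + 3 + 3 + 1 + 1
3 + 3 + 2 + 2 + 1
3 + 3 + 2 + 1 + 1 + 1
3 + 3 + 1 + 1 + 1 + 1 + 1
3 + 2 + 2 + 2 + 2
3 + 2 + 2 + 2 + 1 + 1
3 + 2 + 2 + 1 + 1 + 1 + 1
3 + 2 + 1 + 1 + 1 + 1 + 1 + 1
3 + 1 + 1 + 1 + 1 + 1 + 1 + 1 + 1
2 + 2 + 2 + 2 + 2 + 1
2 + 2 + 2 + 2 + 1 + 1 + 1
2 + 2 + 2 + 1 + 1 + 1 + 1 + 1
2 + 2 + 1 + 1 + 1 + 1 + 1 + 1 + 1
2 + 1 + 1 + 1 + 1 + 1 + 1 + 1 + 1 + 1
1 + 1 + 1 + 1 + 1 + 1 + 1 + 1 + 1 + 1 + 1

16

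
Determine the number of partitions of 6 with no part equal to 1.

4

The partitions of 6 that satisfy the conditions:
6
4 + 2
3 + 3
2 + 2 + 2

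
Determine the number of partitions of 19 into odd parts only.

There are too many to list fully; the first 12 (by largest part) are:
19
17+1+1
15+3+1
15+1+1+1+1
13+5+1
13+3+3
13+3+1+1+1
13+1+1+1+1+1+1
11+7+1
11+5+3
11+5+1+1+1
11+3+3+1+1
…and 42 more, for 54 total.

54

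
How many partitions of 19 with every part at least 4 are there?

Listing the qualifying partitions of 19:
19
15, 4
14, 5
13, 6
12, 7
11, 8
11, 4, 4
10, 9
10, 5, 4
9, 6, 4
9, 5, 5
8, 7, 4
8, 6, 5
7, 7, 5
7, 6, 6
7, 4, 4, 4
6, 5, 4, 4
5, 5, 5, 4
That's 18 in total.

18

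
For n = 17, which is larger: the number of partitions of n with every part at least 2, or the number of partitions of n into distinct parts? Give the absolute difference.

Partitions of 17 with every part at least 2: 66.
Partitions of 17 into distinct parts: 38.
|66 − 38| = 28.

28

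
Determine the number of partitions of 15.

176

There are 176 such partitions.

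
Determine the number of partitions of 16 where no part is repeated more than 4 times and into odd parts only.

Listing the qualifying partitions of 16:
15 + 1
13 + 3
13 + 1 + 1 + 1
11 + 5
11 + 3 + 1 + 1
9 + 7
9 + 5 + 1 + 1
9 + 3 + 3 + 1
9 + 3 + 1 + 1 + 1 + 1
7 + 7 + 1 + 1
7 + 5 + 3 + 1
7 + 5 + 1 + 1 + 1 + 1
7 + 3 + 3 + 3
7 + 3 + 3 + 1 + 1 + 1
5 + 5 + 5 + 1
5 + 5 + 3 + 3
5 + 5 + 3 + 1 + 1 + 1
5 + 3 + 3 + 3 + 1 + 1
3 + 3 + 3 + 3 + 1 + 1 + 1 + 1
Counting gives 19.

19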